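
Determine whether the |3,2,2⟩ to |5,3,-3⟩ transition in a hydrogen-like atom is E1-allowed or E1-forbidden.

l: 2 → 3 (Δl = +1). Δl = ±1 ✓.
m_l: 2 → -3 (Δm_l = -5). |Δm_l| ≤ 1 ✗.
The transition is electric-dipole forbidden.

forbidden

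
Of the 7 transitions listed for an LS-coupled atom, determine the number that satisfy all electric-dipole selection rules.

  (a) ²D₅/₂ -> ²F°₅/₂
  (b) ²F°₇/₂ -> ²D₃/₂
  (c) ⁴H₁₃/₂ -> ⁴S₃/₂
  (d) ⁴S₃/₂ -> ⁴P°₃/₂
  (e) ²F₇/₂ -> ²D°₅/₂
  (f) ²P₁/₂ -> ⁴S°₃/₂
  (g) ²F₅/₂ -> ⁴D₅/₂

(a) allowed
(b) forbidden (ΔJ fails)
(c) forbidden (parity, ΔL, ΔJ fail)
(d) allowed
(e) allowed
(f) forbidden (ΔS fails)
(g) forbidden (parity, ΔS fail)
Total allowed: 3 of 7.

3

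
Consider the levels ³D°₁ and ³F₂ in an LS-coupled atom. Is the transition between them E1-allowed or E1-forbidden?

Reading off the term symbols: S 1→1, L 2→3, J 1→2, parity odd→even.
ΔL = 0, ±1 (not L=0↔0): L: 2 → 3, ΔL = +1 — ✓.
ΔJ = 0, ±1 (not J=0↔0): J: 1 → 2, ΔJ = +1 — ✓.
Parity must change: odd → even — ✓.
ΔS = 0: S: 1 → 1 — ✓.
All four E1 rules are satisfied.

allowed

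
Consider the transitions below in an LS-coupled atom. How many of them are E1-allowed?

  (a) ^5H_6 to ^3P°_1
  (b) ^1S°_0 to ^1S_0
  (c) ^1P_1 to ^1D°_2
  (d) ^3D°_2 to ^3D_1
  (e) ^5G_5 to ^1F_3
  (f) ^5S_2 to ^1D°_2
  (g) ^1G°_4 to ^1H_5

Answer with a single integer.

3

(a) forbidden (ΔS, ΔL, ΔJ fail)
(b) forbidden (ΔL, ΔJ fail)
(c) allowed
(d) allowed
(e) forbidden (parity, ΔS, ΔJ fail)
(f) forbidden (ΔS, ΔL fail)
(g) allowed
Total allowed: 3 of 7.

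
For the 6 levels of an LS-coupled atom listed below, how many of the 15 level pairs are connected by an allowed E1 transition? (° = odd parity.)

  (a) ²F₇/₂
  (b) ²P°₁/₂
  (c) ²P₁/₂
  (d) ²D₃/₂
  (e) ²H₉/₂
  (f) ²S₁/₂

3

(a)–(b): forbidden (ΔL, ΔJ).
(a)–(c): forbidden (parity, ΔL, ΔJ).
(a)–(d): forbidden (parity, ΔJ).
(a)–(e): forbidden (parity, ΔL).
(a)–(f): forbidden (parity, ΔL, ΔJ).
(b)–(c): allowed.
(b)–(d): allowed.
(b)–(e): forbidden (ΔL, ΔJ).
(b)–(f): allowed.
(c)–(d): forbidden (parity).
(c)–(e): forbidden (parity, ΔL, ΔJ).
(c)–(f): forbidden (parity).
(d)–(e): forbidden (parity, ΔL, ΔJ).
(d)–(f): forbidden (parity, ΔL).
(e)–(f): forbidden (parity, ΔL, ΔJ).
Allowed pairs: 3 of 15.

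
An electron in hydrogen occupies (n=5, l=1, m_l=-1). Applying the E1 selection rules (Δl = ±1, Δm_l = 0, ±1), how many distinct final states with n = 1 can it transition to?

E1 requires Δl = ±1, so l_f ∈ {0, 2}; with 0 ≤ l_f ≤ n_f−1 = 0, the allowed l_f values are {0}.
For l_f = 0: m_f ∈ {m_i−1, m_i, m_i+1} ∩ [−0, 0] = {0} → 1 state.
Total: 1.

1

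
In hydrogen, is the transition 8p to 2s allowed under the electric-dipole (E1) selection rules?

Initial l = 1, final l = 0, so Δl = -1. E1 requires Δl = ±1: satisfied.
All E1 selection rules are satisfied.

allowed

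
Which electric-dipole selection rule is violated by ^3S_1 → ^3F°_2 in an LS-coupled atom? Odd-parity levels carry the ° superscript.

Initial level: S=1, L=0, J=1, parity even. Final level: S=1, L=3, J=2, parity odd.
Parity must change: even → odd — ok.
ΔS = 0: S: 1 → 1 — ok.
ΔL = 0, ±1 (not L=0↔0): L: 0 → 3, ΔL = +3 — fails.
ΔJ = 0, ±1 (not J=0↔0): J: 1 → 2, ΔJ = +1 — ok.

the ΔL = 0, ±1 rule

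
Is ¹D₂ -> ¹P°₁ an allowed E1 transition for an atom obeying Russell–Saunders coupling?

allowed

Initial level: S=0, L=2, J=2, parity even. Final level: S=0, L=1, J=1, parity odd.
Parity must change: even → odd — passes.
ΔS = 0: S: 0 → 0 — passes.
ΔL = 0, ±1 (not L=0↔0): L: 2 → 1, ΔL = -1 — passes.
ΔJ = 0, ±1 (not J=0↔0): J: 2 → 1, ΔJ = -1 — passes.
All four E1 rules are satisfied.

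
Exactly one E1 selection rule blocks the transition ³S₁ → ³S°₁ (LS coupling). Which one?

the L=0 ↔ L=0 exclusion

Parity must change: even → odd — passes.
ΔS = 0: S: 1 → 1 — passes.
ΔL = 0, ±1 (not L=0↔0): L: 0 → 0, ΔL = +0 — fails.
ΔJ = 0, ±1 (not J=0↔0): J: 1 → 1, ΔJ = +0 — passes.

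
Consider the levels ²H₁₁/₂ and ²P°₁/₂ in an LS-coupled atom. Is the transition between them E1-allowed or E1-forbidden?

forbidden

Reading off the term symbols: S 1/2→1/2, L 5→1, J 11/2→1/2, parity even→odd.
ΔS = 0: S: 1/2 → 1/2 — ✓.
ΔL = 0, ±1 (not L=0↔0): L: 5 → 1, ΔL = -4 — ✗.
Parity must change: even → odd — ✓.
ΔJ = 0, ±1 (not J=0↔0): J: 11/2 → 1/2, ΔJ = -5 — ✗.
Rule(s) violated: ΔL, ΔJ.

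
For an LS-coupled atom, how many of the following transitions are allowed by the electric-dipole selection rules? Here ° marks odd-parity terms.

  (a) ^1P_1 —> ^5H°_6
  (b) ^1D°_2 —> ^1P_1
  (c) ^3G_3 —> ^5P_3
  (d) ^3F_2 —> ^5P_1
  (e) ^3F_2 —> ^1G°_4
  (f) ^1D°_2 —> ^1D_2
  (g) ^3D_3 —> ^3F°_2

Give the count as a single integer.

3

(a) forbidden (ΔS, ΔL, ΔJ fail)
(b) allowed
(c) forbidden (parity, ΔS, ΔL fail)
(d) forbidden (parity, ΔS, ΔL fail)
(e) forbidden (ΔS, ΔJ fail)
(f) allowed
(g) allowed
Total allowed: 3 of 7.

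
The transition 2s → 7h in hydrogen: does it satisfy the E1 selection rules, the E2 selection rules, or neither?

neither

Δl = 5 − 0 = +5; l_i + l_f = 5.
E1 (Δl = ±1): not satisfied.
E2 (Δl = 0,±2, l_i+l_f ≥ 2): not satisfied.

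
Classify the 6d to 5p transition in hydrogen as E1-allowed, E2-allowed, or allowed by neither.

Δl = 1 − 2 = -1; l_i + l_f = 3.
E1 (Δl = ±1): satisfied.
E2 (Δl = 0,±2, l_i+l_f ≥ 2): not satisfied.

E1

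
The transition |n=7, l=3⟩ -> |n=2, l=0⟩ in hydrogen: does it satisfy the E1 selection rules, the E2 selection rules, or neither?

Δl = 0 − 3 = -3; l_i + l_f = 3.
E1 (Δl = ±1): not satisfied.
E2 (Δl = 0,±2, l_i+l_f ≥ 2): not satisfied.

neither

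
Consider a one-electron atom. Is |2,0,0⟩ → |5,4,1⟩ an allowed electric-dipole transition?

l: 0 → 4 (Δl = +4). Δl = ±1 ✗.
Δm_l = 1 − (0) = +1. E1 requires Δm_l = 0, ±1: ✓.
The transition is electric-dipole forbidden.

forbidden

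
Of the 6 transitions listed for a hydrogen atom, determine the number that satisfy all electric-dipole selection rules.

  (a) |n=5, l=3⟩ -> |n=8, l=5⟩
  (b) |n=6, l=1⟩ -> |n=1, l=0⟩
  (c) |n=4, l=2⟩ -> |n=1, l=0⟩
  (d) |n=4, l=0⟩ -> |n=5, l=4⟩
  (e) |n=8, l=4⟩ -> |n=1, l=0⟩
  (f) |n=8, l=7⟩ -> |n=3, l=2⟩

1

(a) forbidden — Δl = +2 (E1 requires Δl = ±1)
(b) allowed
(c) forbidden — Δl = -2 (E1 requires Δl = ±1)
(d) forbidden — Δl = +4 (E1 requires Δl = ±1)
(e) forbidden — Δl = -4 (E1 requires Δl = ±1)
(f) forbidden — Δl = -5 (E1 requires Δl = ±1)
Total allowed: 1 of 6.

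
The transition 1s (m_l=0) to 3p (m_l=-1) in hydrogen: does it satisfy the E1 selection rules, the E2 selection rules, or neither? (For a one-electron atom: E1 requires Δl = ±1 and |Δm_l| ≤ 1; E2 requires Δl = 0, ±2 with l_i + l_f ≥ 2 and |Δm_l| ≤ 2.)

E1

Δl = 1 − 0 = +1; l_i + l_f = 1.
Δm_l = -1.
E1 (Δl = ±1, |Δm_l| ≤ 1): satisfied.
E2 (Δl = 0,±2, l_i+l_f ≥ 2, |Δm_l| ≤ 2): not satisfied.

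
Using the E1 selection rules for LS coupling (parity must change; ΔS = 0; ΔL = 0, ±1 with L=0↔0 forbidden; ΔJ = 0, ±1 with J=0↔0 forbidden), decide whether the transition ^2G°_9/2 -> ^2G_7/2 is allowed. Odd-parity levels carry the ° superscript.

allowed

Reading off the term symbols: S 1/2→1/2, L 4→4, J 9/2→7/2, parity odd→even.
Parity must change: odd → even — ok.
ΔS = 0: S: 1/2 → 1/2 — ok.
ΔL = 0, ±1 (not L=0↔0): L: 4 → 4, ΔL = +0 — ok.
ΔJ = 0, ±1 (not J=0↔0): J: 9/2 → 7/2, ΔJ = -1 — ok.
All four E1 rules are satisfied.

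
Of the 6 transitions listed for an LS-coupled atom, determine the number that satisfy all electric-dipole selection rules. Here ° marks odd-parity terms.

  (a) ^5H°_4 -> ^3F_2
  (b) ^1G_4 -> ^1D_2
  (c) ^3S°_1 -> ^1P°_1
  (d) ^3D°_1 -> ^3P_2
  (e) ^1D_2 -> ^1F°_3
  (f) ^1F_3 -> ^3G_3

(a) forbidden (ΔS, ΔL, ΔJ fail)
(b) forbidden (parity, ΔL, ΔJ fail)
(c) forbidden (parity, ΔS fail)
(d) allowed
(e) allowed
(f) forbidden (parity, ΔS fail)
Total allowed: 2 of 6.

2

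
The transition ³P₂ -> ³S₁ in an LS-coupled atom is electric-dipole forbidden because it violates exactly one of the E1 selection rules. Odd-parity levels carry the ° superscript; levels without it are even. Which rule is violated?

Parity must change: even → even — ✗.
ΔS = 0: S: 1 → 1 — ✓.
ΔL = 0, ±1 (not L=0↔0): L: 1 → 0, ΔL = -1 — ✓.
ΔJ = 0, ±1 (not J=0↔0): J: 2 → 1, ΔJ = -1 — ✓.

parity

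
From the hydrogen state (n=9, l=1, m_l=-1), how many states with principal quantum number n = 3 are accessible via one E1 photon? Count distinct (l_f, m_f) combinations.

E1 requires Δl = ±1, so l_f ∈ {0, 2}; with 0 ≤ l_f ≤ n_f−1 = 2, the allowed l_f values are {0, 2}.
For l_f = 0: m_f ∈ {m_i−1, m_i, m_i+1} ∩ [−0, 0] = {0} → 1 state.
For l_f = 2: m_f ∈ {m_i−1, m_i, m_i+1} ∩ [−2, 2] = {-2, -1, 0} → 3 states.
Total: 4.

4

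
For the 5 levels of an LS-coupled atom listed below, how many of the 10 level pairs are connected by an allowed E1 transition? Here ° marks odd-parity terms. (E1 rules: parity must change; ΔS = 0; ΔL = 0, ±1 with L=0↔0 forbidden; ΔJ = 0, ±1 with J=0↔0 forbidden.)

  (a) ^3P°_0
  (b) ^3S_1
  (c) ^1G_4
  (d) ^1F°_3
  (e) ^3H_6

2

(a)–(b): allowed.
(a)–(c): forbidden (ΔS, ΔL, ΔJ).
(a)–(d): forbidden (parity, ΔS, ΔL, ΔJ).
(a)–(e): forbidden (ΔL, ΔJ).
(b)–(c): forbidden (parity, ΔS, ΔL, ΔJ).
(b)–(d): forbidden (ΔS, ΔL, ΔJ).
(b)–(e): forbidden (parity, ΔL, ΔJ).
(c)–(d): allowed.
(c)–(e): forbidden (parity, ΔS, ΔJ).
(d)–(e): forbidden (ΔS, ΔL, ΔJ).
Allowed pairs: 2 of 10.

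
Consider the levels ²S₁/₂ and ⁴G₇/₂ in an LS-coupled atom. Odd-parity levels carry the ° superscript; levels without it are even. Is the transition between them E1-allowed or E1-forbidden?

forbidden

Initial level: S=1/2, L=0, J=1/2, parity even. Final level: S=3/2, L=4, J=7/2, parity even.
ΔL = 0, ±1 (not L=0↔0): L: 0 → 4, ΔL = +4 — fails.
ΔS = 0: S: 1/2 → 3/2 — fails.
Parity must change: even → even — fails.
ΔJ = 0, ±1 (not J=0↔0): J: 1/2 → 7/2, ΔJ = +3 — fails.
Rule(s) violated: parity, ΔS, ΔL, ΔJ.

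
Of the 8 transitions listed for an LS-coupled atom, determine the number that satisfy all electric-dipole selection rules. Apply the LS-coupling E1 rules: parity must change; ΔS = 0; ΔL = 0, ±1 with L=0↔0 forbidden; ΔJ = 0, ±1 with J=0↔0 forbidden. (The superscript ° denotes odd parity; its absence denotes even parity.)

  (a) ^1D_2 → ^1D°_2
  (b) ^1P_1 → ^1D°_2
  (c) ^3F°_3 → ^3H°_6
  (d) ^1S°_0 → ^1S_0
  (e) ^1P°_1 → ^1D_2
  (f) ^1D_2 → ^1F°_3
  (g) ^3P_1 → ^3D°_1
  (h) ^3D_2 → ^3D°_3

(a) allowed
(b) allowed
(c) forbidden (parity, ΔL, ΔJ fail)
(d) forbidden (ΔL, ΔJ fail)
(e) allowed
(f) allowed
(g) allowed
(h) allowed
Total allowed: 6 of 8.

6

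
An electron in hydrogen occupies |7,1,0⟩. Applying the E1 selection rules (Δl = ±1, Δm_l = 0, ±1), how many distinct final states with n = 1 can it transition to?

E1 requires Δl = ±1, so l_f ∈ {0, 2}; with 0 ≤ l_f ≤ n_f−1 = 0, the allowed l_f values are {0}.
For l_f = 0: m_f ∈ {m_i−1, m_i, m_i+1} ∩ [−0, 0] = {0} → 1 state.
Total: 1.

1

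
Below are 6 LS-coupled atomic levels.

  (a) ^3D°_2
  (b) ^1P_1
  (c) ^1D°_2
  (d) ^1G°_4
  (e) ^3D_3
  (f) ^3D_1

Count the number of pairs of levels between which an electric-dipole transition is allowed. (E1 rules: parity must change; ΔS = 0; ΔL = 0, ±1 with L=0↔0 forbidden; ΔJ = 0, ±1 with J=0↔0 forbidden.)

3

(a)–(b): forbidden (ΔS).
(a)–(c): forbidden (parity, ΔS).
(a)–(d): forbidden (parity, ΔS, ΔL, ΔJ).
(a)–(e): allowed.
(a)–(f): allowed.
(b)–(c): allowed.
(b)–(d): forbidden (ΔL, ΔJ).
(b)–(e): forbidden (parity, ΔS, ΔJ).
(b)–(f): forbidden (parity, ΔS).
(c)–(d): forbidden (parity, ΔL, ΔJ).
(c)–(e): forbidden (ΔS).
(c)–(f): forbidden (ΔS).
(d)–(e): forbidden (ΔS, ΔL).
(d)–(f): forbidden (ΔS, ΔL, ΔJ).
(e)–(f): forbidden (parity, ΔJ).
Allowed pairs: 3 of 15.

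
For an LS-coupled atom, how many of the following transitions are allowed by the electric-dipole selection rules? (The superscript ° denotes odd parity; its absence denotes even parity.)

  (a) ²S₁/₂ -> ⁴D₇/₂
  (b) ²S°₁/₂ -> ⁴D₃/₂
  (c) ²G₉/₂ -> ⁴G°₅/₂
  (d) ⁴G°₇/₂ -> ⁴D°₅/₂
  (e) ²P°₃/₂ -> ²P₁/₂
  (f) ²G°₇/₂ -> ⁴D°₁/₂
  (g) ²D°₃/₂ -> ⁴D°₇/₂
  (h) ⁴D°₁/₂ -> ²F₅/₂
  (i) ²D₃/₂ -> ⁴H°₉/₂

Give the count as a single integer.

(a) forbidden (parity, ΔS, ΔL, ΔJ fail)
(b) forbidden (ΔS, ΔL fail)
(c) forbidden (ΔS, ΔJ fail)
(d) forbidden (parity, ΔL fail)
(e) allowed
(f) forbidden (parity, ΔS, ΔL, ΔJ fail)
(g) forbidden (parity, ΔS, ΔJ fail)
(h) forbidden (ΔS, ΔJ fail)
(i) forbidden (ΔS, ΔL, ΔJ fail)
Total allowed: 1 of 9.

1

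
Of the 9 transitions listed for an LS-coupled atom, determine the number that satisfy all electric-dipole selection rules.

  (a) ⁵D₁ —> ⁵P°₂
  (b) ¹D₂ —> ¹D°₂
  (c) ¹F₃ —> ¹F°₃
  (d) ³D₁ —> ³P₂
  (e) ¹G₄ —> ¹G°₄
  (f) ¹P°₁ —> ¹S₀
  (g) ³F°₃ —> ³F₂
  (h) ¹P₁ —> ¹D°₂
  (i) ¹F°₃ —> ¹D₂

(a) allowed
(b) allowed
(c) allowed
(d) forbidden (parity fails)
(e) allowed
(f) allowed
(g) allowed
(h) allowed
(i) allowed
Total allowed: 8 of 9.

8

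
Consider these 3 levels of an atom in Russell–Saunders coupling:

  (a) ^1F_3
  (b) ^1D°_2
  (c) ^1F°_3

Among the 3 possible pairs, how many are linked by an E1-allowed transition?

2

(a)–(b): allowed.
(a)–(c): allowed.
(b)–(c): forbidden (parity).
Allowed pairs: 2 of 3.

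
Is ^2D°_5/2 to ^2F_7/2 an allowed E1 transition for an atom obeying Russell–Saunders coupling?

allowed

Parity must change: odd → even — ok.
ΔS = 0: S: 1/2 → 1/2 — ok.
ΔL = 0, ±1 (not L=0↔0): L: 2 → 3, ΔL = +1 — ok.
ΔJ = 0, ±1 (not J=0↔0): J: 5/2 → 7/2, ΔJ = +1 — ok.
All four E1 rules are satisfied.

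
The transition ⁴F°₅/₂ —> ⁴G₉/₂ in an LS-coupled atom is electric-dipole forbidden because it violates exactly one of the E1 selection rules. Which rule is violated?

Initial level: S=3/2, L=3, J=5/2, parity odd. Final level: S=3/2, L=4, J=9/2, parity even.
Parity must change: odd → even — ✓.
ΔS = 0: S: 3/2 → 3/2 — ✓.
ΔL = 0, ±1 (not L=0↔0): L: 3 → 4, ΔL = +1 — ✓.
ΔJ = 0, ±1 (not J=0↔0): J: 5/2 → 9/2, ΔJ = +2 — ✗.

the ΔJ = 0, ±1 rule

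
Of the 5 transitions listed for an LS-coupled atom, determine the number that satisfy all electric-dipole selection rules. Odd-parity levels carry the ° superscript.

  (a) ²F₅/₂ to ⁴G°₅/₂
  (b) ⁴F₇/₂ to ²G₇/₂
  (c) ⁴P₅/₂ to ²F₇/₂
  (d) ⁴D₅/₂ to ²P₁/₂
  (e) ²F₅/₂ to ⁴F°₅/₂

0

(a) forbidden (ΔS fails)
(b) forbidden (parity, ΔS fail)
(c) forbidden (parity, ΔS, ΔL fail)
(d) forbidden (parity, ΔS, ΔJ fail)
(e) forbidden (ΔS fails)
Total allowed: 0 of 5.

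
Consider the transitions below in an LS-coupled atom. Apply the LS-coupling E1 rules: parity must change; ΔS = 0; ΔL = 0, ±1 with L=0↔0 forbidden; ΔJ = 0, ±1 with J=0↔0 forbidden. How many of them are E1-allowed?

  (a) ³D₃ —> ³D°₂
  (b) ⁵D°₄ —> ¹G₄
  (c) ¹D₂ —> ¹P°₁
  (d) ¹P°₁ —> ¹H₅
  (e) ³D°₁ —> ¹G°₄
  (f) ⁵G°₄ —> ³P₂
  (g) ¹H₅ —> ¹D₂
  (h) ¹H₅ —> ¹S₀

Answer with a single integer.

(a) allowed
(b) forbidden (ΔS, ΔL fail)
(c) allowed
(d) forbidden (ΔL, ΔJ fail)
(e) forbidden (parity, ΔS, ΔL, ΔJ fail)
(f) forbidden (ΔS, ΔL, ΔJ fail)
(g) forbidden (parity, ΔL, ΔJ fail)
(h) forbidden (parity, ΔL, ΔJ fail)
Total allowed: 2 of 8.

2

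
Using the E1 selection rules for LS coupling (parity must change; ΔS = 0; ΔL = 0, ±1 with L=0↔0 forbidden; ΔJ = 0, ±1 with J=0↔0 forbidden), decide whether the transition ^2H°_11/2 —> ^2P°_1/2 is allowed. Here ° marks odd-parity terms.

forbidden

Reading off the term symbols: S 1/2→1/2, L 5→1, J 11/2→1/2, parity odd→odd.
ΔL = 0, ±1 (not L=0↔0): L: 5 → 1, ΔL = -4 — violated.
ΔJ = 0, ±1 (not J=0↔0): J: 11/2 → 1/2, ΔJ = -5 — violated.
ΔS = 0: S: 1/2 → 1/2 — satisfied.
Parity must change: odd → odd — violated.
Rule(s) violated: parity, ΔL, ΔJ.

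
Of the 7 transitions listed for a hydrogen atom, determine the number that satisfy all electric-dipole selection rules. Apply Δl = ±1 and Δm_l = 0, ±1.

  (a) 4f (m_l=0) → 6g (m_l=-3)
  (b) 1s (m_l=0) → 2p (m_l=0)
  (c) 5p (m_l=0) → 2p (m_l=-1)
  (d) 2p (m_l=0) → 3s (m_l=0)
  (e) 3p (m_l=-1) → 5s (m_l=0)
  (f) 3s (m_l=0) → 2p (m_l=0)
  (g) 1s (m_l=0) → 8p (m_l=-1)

5

(a) forbidden — Δm_l = -3 (E1 requires Δm_l = 0, ±1)
(b) allowed
(c) forbidden — Δl = +0 (E1 requires Δl = ±1)
(d) allowed
(e) allowed
(f) allowed
(g) allowed
Total allowed: 5 of 7.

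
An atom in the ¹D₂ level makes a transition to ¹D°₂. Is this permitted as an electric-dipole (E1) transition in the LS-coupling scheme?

ΔJ = 0, ±1 (not J=0↔0): J: 2 → 2, ΔJ = +0 — passes.
ΔS = 0: S: 0 → 0 — passes.
Parity must change: even → odd — passes.
ΔL = 0, ±1 (not L=0↔0): L: 2 → 2, ΔL = +0 — passes.
All four E1 rules are satisfied.

allowed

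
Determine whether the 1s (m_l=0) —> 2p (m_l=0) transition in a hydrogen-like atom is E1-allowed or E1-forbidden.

Δl = 1 − 0 = +1; the E1 rule Δl = ±1 is ✓.
Δm_l = 0 − (0) = +0. E1 requires Δm_l = 0, ±1: ✓.
All E1 selection rules are satisfied.

allowed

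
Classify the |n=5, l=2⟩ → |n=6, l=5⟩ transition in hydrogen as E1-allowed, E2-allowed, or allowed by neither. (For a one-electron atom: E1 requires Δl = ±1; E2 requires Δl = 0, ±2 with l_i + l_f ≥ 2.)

Δl = 5 − 2 = +3; l_i + l_f = 7.
E1 (Δl = ±1): not satisfied.
E2 (Δl = 0,±2, l_i+l_f ≥ 2): not satisfied.

neither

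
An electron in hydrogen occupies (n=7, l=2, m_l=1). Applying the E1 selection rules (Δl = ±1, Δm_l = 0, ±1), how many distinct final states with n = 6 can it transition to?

E1 requires Δl = ±1, so l_f ∈ {1, 3}; with 0 ≤ l_f ≤ n_f−1 = 5, the allowed l_f values are {1, 3}.
For l_f = 1: m_f ∈ {m_i−1, m_i, m_i+1} ∩ [−1, 1] = {0, 1} → 2 states.
For l_f = 3: m_f ∈ {m_i−1, m_i, m_i+1} ∩ [−3, 3] = {0, 1, 2} → 3 states.
Total: 5.

5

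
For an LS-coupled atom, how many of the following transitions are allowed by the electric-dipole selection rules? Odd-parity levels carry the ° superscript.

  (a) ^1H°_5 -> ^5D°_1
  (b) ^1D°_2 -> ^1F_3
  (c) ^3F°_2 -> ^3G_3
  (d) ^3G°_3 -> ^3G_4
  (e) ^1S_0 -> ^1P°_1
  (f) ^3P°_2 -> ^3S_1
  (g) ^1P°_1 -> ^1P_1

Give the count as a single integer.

6

(a) forbidden (parity, ΔS, ΔL, ΔJ fail)
(b) allowed
(c) allowed
(d) allowed
(e) allowed
(f) allowed
(g) allowed
Total allowed: 6 of 7.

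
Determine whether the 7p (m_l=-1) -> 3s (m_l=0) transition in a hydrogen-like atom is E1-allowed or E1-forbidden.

Initial l = 1, final l = 0, so Δl = -1. E1 requires Δl = ±1: passes.
m_l: -1 → 0 (Δm_l = +1). |Δm_l| ≤ 1 passes.
All E1 selection rules are satisfied.

allowed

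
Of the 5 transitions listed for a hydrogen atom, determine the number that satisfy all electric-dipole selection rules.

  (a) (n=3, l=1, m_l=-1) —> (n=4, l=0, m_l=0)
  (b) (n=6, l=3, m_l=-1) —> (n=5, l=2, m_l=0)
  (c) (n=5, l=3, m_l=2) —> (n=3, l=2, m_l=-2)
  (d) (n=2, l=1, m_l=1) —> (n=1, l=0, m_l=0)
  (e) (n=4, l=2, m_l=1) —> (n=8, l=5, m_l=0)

(a) allowed
(b) allowed
(c) forbidden — Δm_l = -4 (E1 requires Δm_l = 0, ±1)
(d) allowed
(e) forbidden — Δl = +3 (E1 requires Δl = ±1)
Total allowed: 3 of 5.

3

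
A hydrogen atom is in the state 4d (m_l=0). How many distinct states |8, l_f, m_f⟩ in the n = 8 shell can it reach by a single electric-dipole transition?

6

E1 requires Δl = ±1, so l_f ∈ {1, 3}; with 0 ≤ l_f ≤ n_f−1 = 7, the allowed l_f values are {1, 3}.
For l_f = 1: m_f ∈ {m_i−1, m_i, m_i+1} ∩ [−1, 1] = {-1, 0, 1} → 3 states.
For l_f = 3: m_f ∈ {m_i−1, m_i, m_i+1} ∩ [−3, 3] = {-1, 0, 1} → 3 states.
Total: 6.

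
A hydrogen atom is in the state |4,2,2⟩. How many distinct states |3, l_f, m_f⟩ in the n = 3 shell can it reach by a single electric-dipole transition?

1

E1 requires Δl = ±1, so l_f ∈ {1, 3}; with 0 ≤ l_f ≤ n_f−1 = 2, the allowed l_f values are {1}.
For l_f = 1: m_f ∈ {m_i−1, m_i, m_i+1} ∩ [−1, 1] = {1} → 1 state.
Total: 1.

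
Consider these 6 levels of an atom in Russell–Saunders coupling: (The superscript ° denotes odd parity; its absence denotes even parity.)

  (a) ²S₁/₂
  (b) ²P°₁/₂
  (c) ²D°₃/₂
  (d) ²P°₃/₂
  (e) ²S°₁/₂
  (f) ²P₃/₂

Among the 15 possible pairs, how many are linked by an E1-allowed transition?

6

(a)–(b): allowed.
(a)–(c): forbidden (ΔL).
(a)–(d): allowed.
(a)–(e): forbidden (ΔL).
(a)–(f): forbidden (parity).
(b)–(c): forbidden (parity).
(b)–(d): forbidden (parity).
(b)–(e): forbidden (parity).
(b)–(f): allowed.
(c)–(d): forbidden (parity).
(c)–(e): forbidden (parity, ΔL).
(c)–(f): allowed.
(d)–(e): forbidden (parity).
(d)–(f): allowed.
(e)–(f): allowed.
Allowed pairs: 6 of 15.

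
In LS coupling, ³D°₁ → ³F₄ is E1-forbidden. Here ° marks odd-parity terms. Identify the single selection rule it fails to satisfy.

Parity must change: odd → even — ✓.
ΔS = 0: S: 1 → 1 — ✓.
ΔL = 0, ±1 (not L=0↔0): L: 2 → 3, ΔL = +1 — ✓.
ΔJ = 0, ±1 (not J=0↔0): J: 1 → 4, ΔJ = +3 — ✗.

the ΔJ = 0, ±1 rule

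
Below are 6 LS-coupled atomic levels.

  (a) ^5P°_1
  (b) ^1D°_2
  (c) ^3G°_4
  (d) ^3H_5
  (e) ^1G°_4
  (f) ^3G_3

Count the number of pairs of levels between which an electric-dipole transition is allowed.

(a)–(b): forbidden (parity, ΔS).
(a)–(c): forbidden (parity, ΔS, ΔL, ΔJ).
(a)–(d): forbidden (ΔS, ΔL, ΔJ).
(a)–(e): forbidden (parity, ΔS, ΔL, ΔJ).
(a)–(f): forbidden (ΔS, ΔL, ΔJ).
(b)–(c): forbidden (parity, ΔS, ΔL, ΔJ).
(b)–(d): forbidden (ΔS, ΔL, ΔJ).
(b)–(e): forbidden (parity, ΔL, ΔJ).
(b)–(f): forbidden (ΔS, ΔL).
(c)–(d): allowed.
(c)–(e): forbidden (parity, ΔS).
(c)–(f): allowed.
(d)–(e): forbidden (ΔS).
(d)–(f): forbidden (parity, ΔJ).
(e)–(f): forbidden (ΔS).
Allowed pairs: 2 of 15.

2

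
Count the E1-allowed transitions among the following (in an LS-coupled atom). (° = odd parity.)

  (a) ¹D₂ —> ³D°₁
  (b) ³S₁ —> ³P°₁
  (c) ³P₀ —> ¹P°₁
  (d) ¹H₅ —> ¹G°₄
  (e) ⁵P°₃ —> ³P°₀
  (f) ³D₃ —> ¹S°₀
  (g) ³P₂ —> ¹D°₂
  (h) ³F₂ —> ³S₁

2

(a) forbidden (ΔS fails)
(b) allowed
(c) forbidden (ΔS fails)
(d) allowed
(e) forbidden (parity, ΔS, ΔJ fail)
(f) forbidden (ΔS, ΔL, ΔJ fail)
(g) forbidden (ΔS fails)
(h) forbidden (parity, ΔL fail)
Total allowed: 2 of 8.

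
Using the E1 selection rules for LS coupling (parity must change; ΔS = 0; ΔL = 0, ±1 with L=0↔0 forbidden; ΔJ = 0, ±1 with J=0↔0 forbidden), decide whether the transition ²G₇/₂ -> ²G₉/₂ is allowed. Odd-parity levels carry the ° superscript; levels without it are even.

forbidden

Parity must change: even → even — fails.
ΔS = 0: S: 1/2 → 1/2 — passes.
ΔL = 0, ±1 (not L=0↔0): L: 4 → 4, ΔL = +0 — passes.
ΔJ = 0, ±1 (not J=0↔0): J: 7/2 → 9/2, ΔJ = +1 — passes.
Rule(s) violated: parity.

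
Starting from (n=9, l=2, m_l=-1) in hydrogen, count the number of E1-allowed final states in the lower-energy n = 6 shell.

5

E1 requires Δl = ±1, so l_f ∈ {1, 3}; with 0 ≤ l_f ≤ n_f−1 = 5, the allowed l_f values are {1, 3}.
For l_f = 1: m_f ∈ {m_i−1, m_i, m_i+1} ∩ [−1, 1] = {-1, 0} → 2 states.
For l_f = 3: m_f ∈ {m_i−1, m_i, m_i+1} ∩ [−3, 3] = {-2, -1, 0} → 3 states.
Total: 5.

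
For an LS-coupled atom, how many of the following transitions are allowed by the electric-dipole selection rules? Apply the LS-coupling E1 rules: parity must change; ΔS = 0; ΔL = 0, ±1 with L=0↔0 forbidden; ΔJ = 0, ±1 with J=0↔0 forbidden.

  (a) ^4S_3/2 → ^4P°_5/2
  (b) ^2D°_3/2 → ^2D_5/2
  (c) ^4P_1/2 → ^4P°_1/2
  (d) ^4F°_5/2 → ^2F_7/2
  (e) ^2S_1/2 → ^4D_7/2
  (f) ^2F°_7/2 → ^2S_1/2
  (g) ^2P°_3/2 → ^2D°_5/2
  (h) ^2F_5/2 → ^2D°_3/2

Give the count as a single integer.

4

(a) allowed
(b) allowed
(c) allowed
(d) forbidden (ΔS fails)
(e) forbidden (parity, ΔS, ΔL, ΔJ fail)
(f) forbidden (ΔL, ΔJ fail)
(g) forbidden (parity fails)
(h) allowed
Total allowed: 4 of 8.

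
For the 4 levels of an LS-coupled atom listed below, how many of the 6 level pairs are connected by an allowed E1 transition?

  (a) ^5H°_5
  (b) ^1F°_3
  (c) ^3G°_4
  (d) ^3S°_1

0

(a)–(b): forbidden (parity, ΔS, ΔL, ΔJ).
(a)–(c): forbidden (parity, ΔS).
(a)–(d): forbidden (parity, ΔS, ΔL, ΔJ).
(b)–(c): forbidden (parity, ΔS).
(b)–(d): forbidden (parity, ΔS, ΔL, ΔJ).
(c)–(d): forbidden (parity, ΔL, ΔJ).
Allowed pairs: 0 of 6.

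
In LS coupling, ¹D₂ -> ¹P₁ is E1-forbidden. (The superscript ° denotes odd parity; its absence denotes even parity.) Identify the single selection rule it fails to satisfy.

Parity must change: even → even — fails.
ΔS = 0: S: 0 → 0 — ok.
ΔL = 0, ±1 (not L=0↔0): L: 2 → 1, ΔL = -1 — ok.
ΔJ = 0, ±1 (not J=0↔0): J: 2 → 1, ΔJ = -1 — ok.

parity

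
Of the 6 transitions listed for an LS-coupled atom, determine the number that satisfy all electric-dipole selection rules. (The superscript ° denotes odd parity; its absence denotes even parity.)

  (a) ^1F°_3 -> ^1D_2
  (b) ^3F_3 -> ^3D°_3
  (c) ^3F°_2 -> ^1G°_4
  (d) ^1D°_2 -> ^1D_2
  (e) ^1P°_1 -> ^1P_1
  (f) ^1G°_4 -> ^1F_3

(a) allowed
(b) allowed
(c) forbidden (parity, ΔS, ΔJ fail)
(d) allowed
(e) allowed
(f) allowed
Total allowed: 5 of 6.

5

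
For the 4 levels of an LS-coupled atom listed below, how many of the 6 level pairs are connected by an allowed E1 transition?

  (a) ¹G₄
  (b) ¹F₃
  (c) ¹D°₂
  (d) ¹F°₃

(a)–(b): forbidden (parity).
(a)–(c): forbidden (ΔL, ΔJ).
(a)–(d): allowed.
(b)–(c): allowed.
(b)–(d): allowed.
(c)–(d): forbidden (parity).
Allowed pairs: 3 of 6.

3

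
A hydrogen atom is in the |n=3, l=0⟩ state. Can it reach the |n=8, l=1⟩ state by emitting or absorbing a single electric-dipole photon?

allowed

l: 0 → 1 (Δl = +1). Δl = ±1 ✓.
All E1 selection rules are satisfied.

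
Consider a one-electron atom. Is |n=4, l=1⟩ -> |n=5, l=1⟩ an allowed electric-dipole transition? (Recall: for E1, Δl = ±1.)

l: 1 → 1 (Δl = +0). Δl = ±1 violated.
The transition is electric-dipole forbidden.

forbidden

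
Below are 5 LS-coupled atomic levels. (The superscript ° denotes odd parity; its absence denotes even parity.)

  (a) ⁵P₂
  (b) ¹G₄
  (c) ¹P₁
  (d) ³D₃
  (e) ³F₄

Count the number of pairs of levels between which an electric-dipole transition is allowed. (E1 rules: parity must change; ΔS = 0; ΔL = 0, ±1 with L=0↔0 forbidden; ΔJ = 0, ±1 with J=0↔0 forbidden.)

0

(a)–(b): forbidden (parity, ΔS, ΔL, ΔJ).
(a)–(c): forbidden (parity, ΔS).
(a)–(d): forbidden (parity, ΔS).
(a)–(e): forbidden (parity, ΔS, ΔL, ΔJ).
(b)–(c): forbidden (parity, ΔL, ΔJ).
(b)–(d): forbidden (parity, ΔS, ΔL).
(b)–(e): forbidden (parity, ΔS).
(c)–(d): forbidden (parity, ΔS, ΔJ).
(c)–(e): forbidden (parity, ΔS, ΔL, ΔJ).
(d)–(e): forbidden (parity).
Allowed pairs: 0 of 10.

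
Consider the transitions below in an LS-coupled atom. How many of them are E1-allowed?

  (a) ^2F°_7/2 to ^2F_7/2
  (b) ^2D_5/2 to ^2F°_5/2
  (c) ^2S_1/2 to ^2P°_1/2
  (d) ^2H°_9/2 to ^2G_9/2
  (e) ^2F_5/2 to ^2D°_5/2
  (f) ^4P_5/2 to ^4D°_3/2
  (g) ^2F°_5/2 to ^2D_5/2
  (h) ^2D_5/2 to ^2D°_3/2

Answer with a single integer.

8

(a) allowed
(b) allowed
(c) allowed
(d) allowed
(e) allowed
(f) allowed
(g) allowed
(h) allowed
Total allowed: 8 of 8.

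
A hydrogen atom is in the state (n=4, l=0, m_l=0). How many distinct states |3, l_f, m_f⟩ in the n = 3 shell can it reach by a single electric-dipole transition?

3

E1 requires Δl = ±1, so l_f ∈ {-1, 1}; with 0 ≤ l_f ≤ n_f−1 = 2, the allowed l_f values are {1}.
For l_f = 1: m_f ∈ {m_i−1, m_i, m_i+1} ∩ [−1, 1] = {-1, 0, 1} → 3 states.
Total: 3.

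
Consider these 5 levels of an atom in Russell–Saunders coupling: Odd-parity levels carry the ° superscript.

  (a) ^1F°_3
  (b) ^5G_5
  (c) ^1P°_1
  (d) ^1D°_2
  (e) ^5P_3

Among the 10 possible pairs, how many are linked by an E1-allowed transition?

0

(a)–(b): forbidden (ΔS, ΔJ).
(a)–(c): forbidden (parity, ΔL, ΔJ).
(a)–(d): forbidden (parity).
(a)–(e): forbidden (ΔS, ΔL).
(b)–(c): forbidden (ΔS, ΔL, ΔJ).
(b)–(d): forbidden (ΔS, ΔL, ΔJ).
(b)–(e): forbidden (parity, ΔL, ΔJ).
(c)–(d): forbidden (parity).
(c)–(e): forbidden (ΔS, ΔJ).
(d)–(e): forbidden (ΔS).
Allowed pairs: 0 of 10.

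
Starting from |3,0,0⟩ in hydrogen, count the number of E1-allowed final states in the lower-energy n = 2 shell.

E1 requires Δl = ±1, so l_f ∈ {-1, 1}; with 0 ≤ l_f ≤ n_f−1 = 1, the allowed l_f values are {1}.
For l_f = 1: m_f ∈ {m_i−1, m_i, m_i+1} ∩ [−1, 1] = {-1, 0, 1} → 3 states.
Total: 3.

3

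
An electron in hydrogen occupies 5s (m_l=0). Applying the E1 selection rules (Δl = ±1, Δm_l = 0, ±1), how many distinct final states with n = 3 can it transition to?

E1 requires Δl = ±1, so l_f ∈ {-1, 1}; with 0 ≤ l_f ≤ n_f−1 = 2, the allowed l_f values are {1}.
For l_f = 1: m_f ∈ {m_i−1, m_i, m_i+1} ∩ [−1, 1] = {-1, 0, 1} → 3 states.
Total: 3.

3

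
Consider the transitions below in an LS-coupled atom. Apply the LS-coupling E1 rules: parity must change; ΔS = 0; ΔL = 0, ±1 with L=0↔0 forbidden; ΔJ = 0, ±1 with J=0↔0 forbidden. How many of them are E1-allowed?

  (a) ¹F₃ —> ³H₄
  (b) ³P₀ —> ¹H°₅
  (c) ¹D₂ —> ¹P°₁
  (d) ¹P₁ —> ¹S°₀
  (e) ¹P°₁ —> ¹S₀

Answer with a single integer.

(a) forbidden (parity, ΔS, ΔL fail)
(b) forbidden (ΔS, ΔL, ΔJ fail)
(c) allowed
(d) allowed
(e) allowed
Total allowed: 3 of 5.

3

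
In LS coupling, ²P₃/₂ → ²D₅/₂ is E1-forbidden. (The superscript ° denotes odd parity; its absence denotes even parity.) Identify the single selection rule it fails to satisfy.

parity

Reading off the term symbols: S 1/2→1/2, L 1→2, J 3/2→5/2, parity even→even.
Parity must change: even → even — fails.
ΔS = 0: S: 1/2 → 1/2 — ok.
ΔL = 0, ±1 (not L=0↔0): L: 1 → 2, ΔL = +1 — ok.
ΔJ = 0, ±1 (not J=0↔0): J: 3/2 → 5/2, ΔJ = +1 — ok.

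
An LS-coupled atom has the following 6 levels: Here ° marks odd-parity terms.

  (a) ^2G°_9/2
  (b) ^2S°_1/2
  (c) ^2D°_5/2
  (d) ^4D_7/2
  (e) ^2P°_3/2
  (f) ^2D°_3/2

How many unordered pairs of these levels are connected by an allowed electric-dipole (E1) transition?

0

(a)–(b): forbidden (parity, ΔL, ΔJ).
(a)–(c): forbidden (parity, ΔL, ΔJ).
(a)–(d): forbidden (ΔS, ΔL).
(a)–(e): forbidden (parity, ΔL, ΔJ).
(a)–(f): forbidden (parity, ΔL, ΔJ).
(b)–(c): forbidden (parity, ΔL, ΔJ).
(b)–(d): forbidden (ΔS, ΔL, ΔJ).
(b)–(e): forbidden (parity).
(b)–(f): forbidden (parity, ΔL).
(c)–(d): forbidden (ΔS).
(c)–(e): forbidden (parity).
(c)–(f): forbidden (parity).
(d)–(e): forbidden (ΔS, ΔJ).
(d)–(f): forbidden (ΔS, ΔJ).
(e)–(f): forbidden (parity).
Allowed pairs: 0 of 15.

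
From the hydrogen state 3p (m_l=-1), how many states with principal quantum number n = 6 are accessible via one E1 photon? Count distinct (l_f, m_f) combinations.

4

E1 requires Δl = ±1, so l_f ∈ {0, 2}; with 0 ≤ l_f ≤ n_f−1 = 5, the allowed l_f values are {0, 2}.
For l_f = 0: m_f ∈ {m_i−1, m_i, m_i+1} ∩ [−0, 0] = {0} → 1 state.
For l_f = 2: m_f ∈ {m_i−1, m_i, m_i+1} ∩ [−2, 2] = {-2, -1, 0} → 3 states.
Total: 4.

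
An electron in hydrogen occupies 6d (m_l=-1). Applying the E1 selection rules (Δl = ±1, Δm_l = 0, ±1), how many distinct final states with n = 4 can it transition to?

5

E1 requires Δl = ±1, so l_f ∈ {1, 3}; with 0 ≤ l_f ≤ n_f−1 = 3, the allowed l_f values are {1, 3}.
For l_f = 1: m_f ∈ {m_i−1, m_i, m_i+1} ∩ [−1, 1] = {-1, 0} → 2 states.
For l_f = 3: m_f ∈ {m_i−1, m_i, m_i+1} ∩ [−3, 3] = {-2, -1, 0} → 3 states.
Total: 5.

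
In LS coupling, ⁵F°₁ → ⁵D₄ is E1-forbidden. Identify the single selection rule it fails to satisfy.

the ΔJ = 0, ±1 rule

Parity must change: odd → even — satisfied.
ΔJ = 0, ±1 (not J=0↔0): J: 1 → 4, ΔJ = +3 — violated.
ΔS = 0: S: 2 → 2 — satisfied.
ΔL = 0, ±1 (not L=0↔0): L: 3 → 2, ΔL = -1 — satisfied.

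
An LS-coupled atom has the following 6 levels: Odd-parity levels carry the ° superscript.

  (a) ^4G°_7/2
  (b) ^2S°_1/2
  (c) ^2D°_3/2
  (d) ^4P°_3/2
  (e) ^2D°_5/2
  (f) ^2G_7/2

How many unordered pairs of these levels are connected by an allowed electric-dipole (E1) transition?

(a)–(b): forbidden (parity, ΔS, ΔL, ΔJ).
(a)–(c): forbidden (parity, ΔS, ΔL, ΔJ).
(a)–(d): forbidden (parity, ΔL, ΔJ).
(a)–(e): forbidden (parity, ΔS, ΔL).
(a)–(f): forbidden (ΔS).
(b)–(c): forbidden (parity, ΔL).
(b)–(d): forbidden (parity, ΔS).
(b)–(e): forbidden (parity, ΔL, ΔJ).
(b)–(f): forbidden (ΔL, ΔJ).
(c)–(d): forbidden (parity, ΔS).
(c)–(e): forbidden (parity).
(c)–(f): forbidden (ΔL, ΔJ).
(d)–(e): forbidden (parity, ΔS).
(d)–(f): forbidden (ΔS, ΔL, ΔJ).
(e)–(f): forbidden (ΔL).
Allowed pairs: 0 of 15.

0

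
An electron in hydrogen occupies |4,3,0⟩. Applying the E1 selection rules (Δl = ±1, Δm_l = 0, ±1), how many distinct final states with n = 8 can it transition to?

E1 requires Δl = ±1, so l_f ∈ {2, 4}; with 0 ≤ l_f ≤ n_f−1 = 7, the allowed l_f values are {2, 4}.
For l_f = 2: m_f ∈ {m_i−1, m_i, m_i+1} ∩ [−2, 2] = {-1, 0, 1} → 3 states.
For l_f = 4: m_f ∈ {m_i−1, m_i, m_i+1} ∩ [−4, 4] = {-1, 0, 1} → 3 states.
Total: 6.

6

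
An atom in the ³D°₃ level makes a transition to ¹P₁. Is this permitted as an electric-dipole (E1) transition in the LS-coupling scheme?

Reading off the term symbols: S 1→0, L 2→1, J 3→1, parity odd→even.
ΔL = 0, ±1 (not L=0↔0): L: 2 → 1, ΔL = -1 — satisfied.
ΔS = 0: S: 1 → 0 — violated.
Parity must change: odd → even — satisfied.
ΔJ = 0, ±1 (not J=0↔0): J: 3 → 1, ΔJ = -2 — violated.
Rule(s) violated: ΔS, ΔJ.

forbidden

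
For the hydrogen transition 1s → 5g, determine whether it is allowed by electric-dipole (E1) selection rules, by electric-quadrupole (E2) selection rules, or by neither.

Δl = 4 − 0 = +4; l_i + l_f = 4.
E1 (Δl = ±1): not satisfied.
E2 (Δl = 0,±2, l_i+l_f ≥ 2): not satisfied.

neither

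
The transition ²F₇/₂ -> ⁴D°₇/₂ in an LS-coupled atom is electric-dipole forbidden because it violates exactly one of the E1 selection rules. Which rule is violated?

Parity must change: even → odd — passes.
ΔS = 0: S: 1/2 → 3/2 — fails.
ΔL = 0, ±1 (not L=0↔0): L: 3 → 2, ΔL = -1 — passes.
ΔJ = 0, ±1 (not J=0↔0): J: 7/2 → 7/2, ΔJ = +0 — passes.

the ΔS = 0 rule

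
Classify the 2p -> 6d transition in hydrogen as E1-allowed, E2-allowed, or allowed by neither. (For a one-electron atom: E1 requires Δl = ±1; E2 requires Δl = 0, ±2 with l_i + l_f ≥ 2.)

Δl = 2 − 1 = +1; l_i + l_f = 3.
E1 (Δl = ±1): satisfied.
E2 (Δl = 0,±2, l_i+l_f ≥ 2): not satisfied.

E1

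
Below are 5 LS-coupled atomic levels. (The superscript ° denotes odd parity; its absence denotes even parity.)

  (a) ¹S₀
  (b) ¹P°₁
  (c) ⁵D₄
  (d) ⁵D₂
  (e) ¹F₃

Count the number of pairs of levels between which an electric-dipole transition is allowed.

1

(a)–(b): allowed.
(a)–(c): forbidden (parity, ΔS, ΔL, ΔJ).
(a)–(d): forbidden (parity, ΔS, ΔL, ΔJ).
(a)–(e): forbidden (parity, ΔL, ΔJ).
(b)–(c): forbidden (ΔS, ΔJ).
(b)–(d): forbidden (ΔS).
(b)–(e): forbidden (ΔL, ΔJ).
(c)–(d): forbidden (parity, ΔJ).
(c)–(e): forbidden (parity, ΔS).
(d)–(e): forbidden (parity, ΔS).
Allowed pairs: 1 of 10.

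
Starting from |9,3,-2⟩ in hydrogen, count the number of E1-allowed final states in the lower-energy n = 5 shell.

5

E1 requires Δl = ±1, so l_f ∈ {2, 4}; with 0 ≤ l_f ≤ n_f−1 = 4, the allowed l_f values are {2, 4}.
For l_f = 2: m_f ∈ {m_i−1, m_i, m_i+1} ∩ [−2, 2] = {-2, -1} → 2 states.
For l_f = 4: m_f ∈ {m_i−1, m_i, m_i+1} ∩ [−4, 4] = {-3, -2, -1} → 3 states.
Total: 5.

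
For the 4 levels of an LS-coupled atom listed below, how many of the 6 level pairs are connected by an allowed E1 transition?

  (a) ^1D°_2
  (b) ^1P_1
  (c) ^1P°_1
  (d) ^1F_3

(a)–(b): allowed.
(a)–(c): forbidden (parity).
(a)–(d): allowed.
(b)–(c): allowed.
(b)–(d): forbidden (parity, ΔL, ΔJ).
(c)–(d): forbidden (ΔL, ΔJ).
Allowed pairs: 3 of 6.

3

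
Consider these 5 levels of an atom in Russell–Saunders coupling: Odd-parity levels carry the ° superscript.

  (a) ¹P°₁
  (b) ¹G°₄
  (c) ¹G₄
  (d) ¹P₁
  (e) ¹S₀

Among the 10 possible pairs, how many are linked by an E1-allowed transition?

3

(a)–(b): forbidden (parity, ΔL, ΔJ).
(a)–(c): forbidden (ΔL, ΔJ).
(a)–(d): allowed.
(a)–(e): allowed.
(b)–(c): allowed.
(b)–(d): forbidden (ΔL, ΔJ).
(b)–(e): forbidden (ΔL, ΔJ).
(c)–(d): forbidden (parity, ΔL, ΔJ).
(c)–(e): forbidden (parity, ΔL, ΔJ).
(d)–(e): forbidden (parity).
Allowed pairs: 3 of 10.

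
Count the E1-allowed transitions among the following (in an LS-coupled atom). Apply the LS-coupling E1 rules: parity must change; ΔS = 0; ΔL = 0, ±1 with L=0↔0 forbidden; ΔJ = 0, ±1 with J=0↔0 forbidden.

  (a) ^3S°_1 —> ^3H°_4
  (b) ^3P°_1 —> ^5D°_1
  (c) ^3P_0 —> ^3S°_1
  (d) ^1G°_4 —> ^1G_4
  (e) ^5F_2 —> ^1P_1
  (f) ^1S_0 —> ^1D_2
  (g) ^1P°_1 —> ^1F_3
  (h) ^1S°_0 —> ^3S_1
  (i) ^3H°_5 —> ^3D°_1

2

(a) forbidden (parity, ΔL, ΔJ fail)
(b) forbidden (parity, ΔS fail)
(c) allowed
(d) allowed
(e) forbidden (parity, ΔS, ΔL fail)
(f) forbidden (parity, ΔL, ΔJ fail)
(g) forbidden (ΔL, ΔJ fail)
(h) forbidden (ΔS, ΔL fail)
(i) forbidden (parity, ΔL, ΔJ fail)
Total allowed: 2 of 9.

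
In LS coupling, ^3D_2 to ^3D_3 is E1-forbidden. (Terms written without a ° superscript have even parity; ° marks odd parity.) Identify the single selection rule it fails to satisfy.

ΔL = 0, ±1 (not L=0↔0): L: 2 → 2, ΔL = +0 — passes.
ΔS = 0: S: 1 → 1 — passes.
ΔJ = 0, ±1 (not J=0↔0): J: 2 → 3, ΔJ = +1 — passes.
Parity must change: even → even — fails.

parity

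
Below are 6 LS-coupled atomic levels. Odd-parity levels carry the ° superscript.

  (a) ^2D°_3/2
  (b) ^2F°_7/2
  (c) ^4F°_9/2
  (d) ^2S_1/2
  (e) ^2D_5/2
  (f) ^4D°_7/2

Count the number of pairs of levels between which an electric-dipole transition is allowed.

(a)–(b): forbidden (parity, ΔJ).
(a)–(c): forbidden (parity, ΔS, ΔJ).
(a)–(d): forbidden (ΔL).
(a)–(e): allowed.
(a)–(f): forbidden (parity, ΔS, ΔJ).
(b)–(c): forbidden (parity, ΔS).
(b)–(d): forbidden (ΔL, ΔJ).
(b)–(e): allowed.
(b)–(f): forbidden (parity, ΔS).
(c)–(d): forbidden (ΔS, ΔL, ΔJ).
(c)–(e): forbidden (ΔS, ΔJ).
(c)–(f): forbidden (parity).
(d)–(e): forbidden (parity, ΔL, ΔJ).
(d)–(f): forbidden (ΔS, ΔL, ΔJ).
(e)–(f): forbidden (ΔS).
Allowed pairs: 2 of 15.

2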